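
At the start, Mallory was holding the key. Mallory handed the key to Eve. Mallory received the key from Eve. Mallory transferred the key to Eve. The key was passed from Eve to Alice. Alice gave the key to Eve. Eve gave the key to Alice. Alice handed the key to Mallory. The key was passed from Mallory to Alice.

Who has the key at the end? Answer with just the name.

Tracking the key through each event:
Start: Mallory has the key.
After event 1: Eve has the key.
After event 2: Mallory has the key.
After event 3: Eve has the key.
After event 4: Alice has the key.
After event 5: Eve has the key.
After event 6: Alice has the key.
After event 7: Mallory has the key.
After event 8: Alice has the key.

Answer: Alice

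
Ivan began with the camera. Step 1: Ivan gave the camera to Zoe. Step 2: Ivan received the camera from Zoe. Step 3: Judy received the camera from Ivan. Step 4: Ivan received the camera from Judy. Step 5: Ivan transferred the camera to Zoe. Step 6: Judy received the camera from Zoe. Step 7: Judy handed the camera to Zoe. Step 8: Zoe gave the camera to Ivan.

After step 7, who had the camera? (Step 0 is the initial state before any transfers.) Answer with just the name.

Tracking the camera holder through step 7:
After step 0 (start): Ivan
After step 1: Zoe
After step 2: Ivan
After step 3: Judy
After step 4: Ivan
After step 5: Zoe
After step 6: Judy
After step 7: Zoe

At step 7, the holder is Zoe.

Answer: Zoe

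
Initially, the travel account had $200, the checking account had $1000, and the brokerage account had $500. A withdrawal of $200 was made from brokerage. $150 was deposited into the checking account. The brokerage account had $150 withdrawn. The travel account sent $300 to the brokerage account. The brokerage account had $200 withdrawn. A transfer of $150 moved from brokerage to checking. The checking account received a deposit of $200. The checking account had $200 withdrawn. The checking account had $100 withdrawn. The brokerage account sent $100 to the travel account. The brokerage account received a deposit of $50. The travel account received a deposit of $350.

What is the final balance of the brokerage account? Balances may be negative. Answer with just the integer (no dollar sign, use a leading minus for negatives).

Answer: 50

Derivation:
Tracking account balances step by step:
Start: travel=200, checking=1000, brokerage=500
Event 1 (withdraw 200 from brokerage): brokerage: 500 - 200 = 300. Balances: travel=200, checking=1000, brokerage=300
Event 2 (deposit 150 to checking): checking: 1000 + 150 = 1150. Balances: travel=200, checking=1150, brokerage=300
Event 3 (withdraw 150 from brokerage): brokerage: 300 - 150 = 150. Balances: travel=200, checking=1150, brokerage=150
Event 4 (transfer 300 travel -> brokerage): travel: 200 - 300 = -100, brokerage: 150 + 300 = 450. Balances: travel=-100, checking=1150, brokerage=450
Event 5 (withdraw 200 from brokerage): brokerage: 450 - 200 = 250. Balances: travel=-100, checking=1150, brokerage=250
Event 6 (transfer 150 brokerage -> checking): brokerage: 250 - 150 = 100, checking: 1150 + 150 = 1300. Balances: travel=-100, checking=1300, brokerage=100
Event 7 (deposit 200 to checking): checking: 1300 + 200 = 1500. Balances: travel=-100, checking=1500, brokerage=100
Event 8 (withdraw 200 from checking): checking: 1500 - 200 = 1300. Balances: travel=-100, checking=1300, brokerage=100
Event 9 (withdraw 100 from checking): checking: 1300 - 100 = 1200. Balances: travel=-100, checking=1200, brokerage=100
Event 10 (transfer 100 brokerage -> travel): brokerage: 100 - 100 = 0, travel: -100 + 100 = 0. Balances: travel=0, checking=1200, brokerage=0
Event 11 (deposit 50 to brokerage): brokerage: 0 + 50 = 50. Balances: travel=0, checking=1200, brokerage=50
Event 12 (deposit 350 to travel): travel: 0 + 350 = 350. Balances: travel=350, checking=1200, brokerage=50

Final balance of brokerage: 50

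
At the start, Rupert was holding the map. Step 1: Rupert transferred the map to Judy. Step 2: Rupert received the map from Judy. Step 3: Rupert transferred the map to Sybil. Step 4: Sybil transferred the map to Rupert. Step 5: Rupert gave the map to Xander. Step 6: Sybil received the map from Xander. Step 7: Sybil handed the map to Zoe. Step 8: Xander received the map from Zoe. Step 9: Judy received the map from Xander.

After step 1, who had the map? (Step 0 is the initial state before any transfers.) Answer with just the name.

Tracking the map holder through step 1:
After step 0 (start): Rupert
After step 1: Judy

At step 1, the holder is Judy.

Answer: Judy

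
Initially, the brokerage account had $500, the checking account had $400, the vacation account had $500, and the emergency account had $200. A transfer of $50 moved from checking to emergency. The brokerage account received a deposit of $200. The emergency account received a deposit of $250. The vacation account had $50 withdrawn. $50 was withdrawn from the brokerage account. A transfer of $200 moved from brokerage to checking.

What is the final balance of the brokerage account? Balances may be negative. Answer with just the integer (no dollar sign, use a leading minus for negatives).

Tracking account balances step by step:
Start: brokerage=500, checking=400, vacation=500, emergency=200
Event 1 (transfer 50 checking -> emergency): checking: 400 - 50 = 350, emergency: 200 + 50 = 250. Balances: brokerage=500, checking=350, vacation=500, emergency=250
Event 2 (deposit 200 to brokerage): brokerage: 500 + 200 = 700. Balances: brokerage=700, checking=350, vacation=500, emergency=250
Event 3 (deposit 250 to emergency): emergency: 250 + 250 = 500. Balances: brokerage=700, checking=350, vacation=500, emergency=500
Event 4 (withdraw 50 from vacation): vacation: 500 - 50 = 450. Balances: brokerage=700, checking=350, vacation=450, emergency=500
Event 5 (withdraw 50 from brokerage): brokerage: 700 - 50 = 650. Balances: brokerage=650, checking=350, vacation=450, emergency=500
Event 6 (transfer 200 brokerage -> checking): brokerage: 650 - 200 = 450, checking: 350 + 200 = 550. Balances: brokerage=450, checking=550, vacation=450, emergency=500

Final balance of brokerage: 450

Answer: 450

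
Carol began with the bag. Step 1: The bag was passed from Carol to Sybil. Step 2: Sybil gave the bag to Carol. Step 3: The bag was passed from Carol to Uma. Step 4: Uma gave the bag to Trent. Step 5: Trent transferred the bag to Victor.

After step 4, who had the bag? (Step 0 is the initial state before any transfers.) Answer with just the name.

Answer: Trent

Derivation:
Tracking the bag holder through step 4:
After step 0 (start): Carol
After step 1: Sybil
After step 2: Carol
After step 3: Uma
After step 4: Trent

At step 4, the holder is Trent.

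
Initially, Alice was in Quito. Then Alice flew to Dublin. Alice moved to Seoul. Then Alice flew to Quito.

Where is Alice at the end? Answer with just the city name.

Tracking Alice's location:
Start: Alice is in Quito.
After move 1: Quito -> Dublin. Alice is in Dublin.
After move 2: Dublin -> Seoul. Alice is in Seoul.
After move 3: Seoul -> Quito. Alice is in Quito.

Answer: Quito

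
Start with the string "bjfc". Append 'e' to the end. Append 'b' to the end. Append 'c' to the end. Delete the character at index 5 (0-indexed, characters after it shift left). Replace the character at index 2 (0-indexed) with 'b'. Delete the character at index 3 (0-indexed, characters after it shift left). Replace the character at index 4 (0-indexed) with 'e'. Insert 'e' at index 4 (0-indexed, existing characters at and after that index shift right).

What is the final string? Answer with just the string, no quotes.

Applying each edit step by step:
Start: "bjfc"
Op 1 (append 'e'): "bjfc" -> "bjfce"
Op 2 (append 'b'): "bjfce" -> "bjfceb"
Op 3 (append 'c'): "bjfceb" -> "bjfcebc"
Op 4 (delete idx 5 = 'b'): "bjfcebc" -> "bjfcec"
Op 5 (replace idx 2: 'f' -> 'b'): "bjfcec" -> "bjbcec"
Op 6 (delete idx 3 = 'c'): "bjbcec" -> "bjbec"
Op 7 (replace idx 4: 'c' -> 'e'): "bjbec" -> "bjbee"
Op 8 (insert 'e' at idx 4): "bjbee" -> "bjbeee"

Answer: bjbeee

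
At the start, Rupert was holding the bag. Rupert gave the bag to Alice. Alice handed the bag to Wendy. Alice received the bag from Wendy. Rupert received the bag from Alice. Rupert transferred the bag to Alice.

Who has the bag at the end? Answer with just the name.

Tracking the bag through each event:
Start: Rupert has the bag.
After event 1: Alice has the bag.
After event 2: Wendy has the bag.
After event 3: Alice has the bag.
After event 4: Rupert has the bag.
After event 5: Alice has the bag.

Answer: Alice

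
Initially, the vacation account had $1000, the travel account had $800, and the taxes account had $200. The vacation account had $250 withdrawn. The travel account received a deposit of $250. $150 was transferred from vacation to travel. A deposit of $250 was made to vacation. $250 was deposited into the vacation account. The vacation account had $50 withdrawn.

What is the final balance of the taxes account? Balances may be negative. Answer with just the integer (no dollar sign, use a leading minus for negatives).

Answer: 200

Derivation:
Tracking account balances step by step:
Start: vacation=1000, travel=800, taxes=200
Event 1 (withdraw 250 from vacation): vacation: 1000 - 250 = 750. Balances: vacation=750, travel=800, taxes=200
Event 2 (deposit 250 to travel): travel: 800 + 250 = 1050. Balances: vacation=750, travel=1050, taxes=200
Event 3 (transfer 150 vacation -> travel): vacation: 750 - 150 = 600, travel: 1050 + 150 = 1200. Balances: vacation=600, travel=1200, taxes=200
Event 4 (deposit 250 to vacation): vacation: 600 + 250 = 850. Balances: vacation=850, travel=1200, taxes=200
Event 5 (deposit 250 to vacation): vacation: 850 + 250 = 1100. Balances: vacation=1100, travel=1200, taxes=200
Event 6 (withdraw 50 from vacation): vacation: 1100 - 50 = 1050. Balances: vacation=1050, travel=1200, taxes=200

Final balance of taxes: 200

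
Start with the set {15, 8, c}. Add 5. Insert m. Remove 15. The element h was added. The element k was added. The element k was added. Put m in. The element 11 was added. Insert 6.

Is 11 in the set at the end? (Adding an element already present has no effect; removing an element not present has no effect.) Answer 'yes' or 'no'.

Answer: yes

Derivation:
Tracking the set through each operation:
Start: {15, 8, c}
Event 1 (add 5): added. Set: {15, 5, 8, c}
Event 2 (add m): added. Set: {15, 5, 8, c, m}
Event 3 (remove 15): removed. Set: {5, 8, c, m}
Event 4 (add h): added. Set: {5, 8, c, h, m}
Event 5 (add k): added. Set: {5, 8, c, h, k, m}
Event 6 (add k): already present, no change. Set: {5, 8, c, h, k, m}
Event 7 (add m): already present, no change. Set: {5, 8, c, h, k, m}
Event 8 (add 11): added. Set: {11, 5, 8, c, h, k, m}
Event 9 (add 6): added. Set: {11, 5, 6, 8, c, h, k, m}

Final set: {11, 5, 6, 8, c, h, k, m} (size 8)
11 is in the final set.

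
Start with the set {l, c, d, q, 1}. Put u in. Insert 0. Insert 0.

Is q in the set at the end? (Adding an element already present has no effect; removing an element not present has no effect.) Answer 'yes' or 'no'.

Tracking the set through each operation:
Start: {1, c, d, l, q}
Event 1 (add u): added. Set: {1, c, d, l, q, u}
Event 2 (add 0): added. Set: {0, 1, c, d, l, q, u}
Event 3 (add 0): already present, no change. Set: {0, 1, c, d, l, q, u}

Final set: {0, 1, c, d, l, q, u} (size 7)
q is in the final set.

Answer: yes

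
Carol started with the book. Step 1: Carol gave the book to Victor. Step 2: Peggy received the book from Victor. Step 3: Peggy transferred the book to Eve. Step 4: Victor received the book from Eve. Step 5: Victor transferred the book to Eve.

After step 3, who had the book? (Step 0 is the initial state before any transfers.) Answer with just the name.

Answer: Eve

Derivation:
Tracking the book holder through step 3:
After step 0 (start): Carol
After step 1: Victor
After step 2: Peggy
After step 3: Eve

At step 3, the holder is Eve.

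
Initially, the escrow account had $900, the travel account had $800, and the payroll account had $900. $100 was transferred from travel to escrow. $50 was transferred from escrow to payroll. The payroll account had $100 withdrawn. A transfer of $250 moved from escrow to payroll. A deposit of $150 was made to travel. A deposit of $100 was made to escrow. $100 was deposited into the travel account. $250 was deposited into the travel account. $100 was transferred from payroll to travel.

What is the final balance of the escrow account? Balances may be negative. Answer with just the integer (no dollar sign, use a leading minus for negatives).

Tracking account balances step by step:
Start: escrow=900, travel=800, payroll=900
Event 1 (transfer 100 travel -> escrow): travel: 800 - 100 = 700, escrow: 900 + 100 = 1000. Balances: escrow=1000, travel=700, payroll=900
Event 2 (transfer 50 escrow -> payroll): escrow: 1000 - 50 = 950, payroll: 900 + 50 = 950. Balances: escrow=950, travel=700, payroll=950
Event 3 (withdraw 100 from payroll): payroll: 950 - 100 = 850. Balances: escrow=950, travel=700, payroll=850
Event 4 (transfer 250 escrow -> payroll): escrow: 950 - 250 = 700, payroll: 850 + 250 = 1100. Balances: escrow=700, travel=700, payroll=1100
Event 5 (deposit 150 to travel): travel: 700 + 150 = 850. Balances: escrow=700, travel=850, payroll=1100
Event 6 (deposit 100 to escrow): escrow: 700 + 100 = 800. Balances: escrow=800, travel=850, payroll=1100
Event 7 (deposit 100 to travel): travel: 850 + 100 = 950. Balances: escrow=800, travel=950, payroll=1100
Event 8 (deposit 250 to travel): travel: 950 + 250 = 1200. Balances: escrow=800, travel=1200, payroll=1100
Event 9 (transfer 100 payroll -> travel): payroll: 1100 - 100 = 1000, travel: 1200 + 100 = 1300. Balances: escrow=800, travel=1300, payroll=1000

Final balance of escrow: 800

Answer: 800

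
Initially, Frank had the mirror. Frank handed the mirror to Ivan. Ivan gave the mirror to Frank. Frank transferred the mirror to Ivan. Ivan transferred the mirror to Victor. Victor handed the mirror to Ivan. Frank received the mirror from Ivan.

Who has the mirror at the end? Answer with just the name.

Answer: Frank

Derivation:
Tracking the mirror through each event:
Start: Frank has the mirror.
After event 1: Ivan has the mirror.
After event 2: Frank has the mirror.
After event 3: Ivan has the mirror.
After event 4: Victor has the mirror.
After event 5: Ivan has the mirror.
After event 6: Frank has the mirror.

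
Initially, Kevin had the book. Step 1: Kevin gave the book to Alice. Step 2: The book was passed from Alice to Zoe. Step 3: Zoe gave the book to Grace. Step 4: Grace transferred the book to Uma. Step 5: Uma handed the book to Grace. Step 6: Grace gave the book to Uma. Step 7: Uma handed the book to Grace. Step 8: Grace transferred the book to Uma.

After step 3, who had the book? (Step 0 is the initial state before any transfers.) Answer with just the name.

Tracking the book holder through step 3:
After step 0 (start): Kevin
After step 1: Alice
After step 2: Zoe
After step 3: Grace

At step 3, the holder is Grace.

Answer: Grace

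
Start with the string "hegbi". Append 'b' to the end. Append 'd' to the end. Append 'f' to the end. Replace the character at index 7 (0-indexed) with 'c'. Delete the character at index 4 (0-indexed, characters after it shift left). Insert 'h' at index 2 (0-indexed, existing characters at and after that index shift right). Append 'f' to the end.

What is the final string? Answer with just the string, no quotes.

Answer: hehgbbdcf

Derivation:
Applying each edit step by step:
Start: "hegbi"
Op 1 (append 'b'): "hegbi" -> "hegbib"
Op 2 (append 'd'): "hegbib" -> "hegbibd"
Op 3 (append 'f'): "hegbibd" -> "hegbibdf"
Op 4 (replace idx 7: 'f' -> 'c'): "hegbibdf" -> "hegbibdc"
Op 5 (delete idx 4 = 'i'): "hegbibdc" -> "hegbbdc"
Op 6 (insert 'h' at idx 2): "hegbbdc" -> "hehgbbdc"
Op 7 (append 'f'): "hehgbbdc" -> "hehgbbdcf"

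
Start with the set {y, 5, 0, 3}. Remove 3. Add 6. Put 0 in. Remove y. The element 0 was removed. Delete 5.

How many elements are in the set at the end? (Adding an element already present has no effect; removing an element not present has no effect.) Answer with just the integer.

Tracking the set through each operation:
Start: {0, 3, 5, y}
Event 1 (remove 3): removed. Set: {0, 5, y}
Event 2 (add 6): added. Set: {0, 5, 6, y}
Event 3 (add 0): already present, no change. Set: {0, 5, 6, y}
Event 4 (remove y): removed. Set: {0, 5, 6}
Event 5 (remove 0): removed. Set: {5, 6}
Event 6 (remove 5): removed. Set: {6}

Final set: {6} (size 1)

Answer: 1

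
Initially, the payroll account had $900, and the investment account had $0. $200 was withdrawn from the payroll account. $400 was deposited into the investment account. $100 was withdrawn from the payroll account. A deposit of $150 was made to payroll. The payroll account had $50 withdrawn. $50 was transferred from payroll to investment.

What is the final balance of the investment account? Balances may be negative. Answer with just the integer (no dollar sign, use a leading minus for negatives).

Tracking account balances step by step:
Start: payroll=900, investment=0
Event 1 (withdraw 200 from payroll): payroll: 900 - 200 = 700. Balances: payroll=700, investment=0
Event 2 (deposit 400 to investment): investment: 0 + 400 = 400. Balances: payroll=700, investment=400
Event 3 (withdraw 100 from payroll): payroll: 700 - 100 = 600. Balances: payroll=600, investment=400
Event 4 (deposit 150 to payroll): payroll: 600 + 150 = 750. Balances: payroll=750, investment=400
Event 5 (withdraw 50 from payroll): payroll: 750 - 50 = 700. Balances: payroll=700, investment=400
Event 6 (transfer 50 payroll -> investment): payroll: 700 - 50 = 650, investment: 400 + 50 = 450. Balances: payroll=650, investment=450

Final balance of investment: 450

Answer: 450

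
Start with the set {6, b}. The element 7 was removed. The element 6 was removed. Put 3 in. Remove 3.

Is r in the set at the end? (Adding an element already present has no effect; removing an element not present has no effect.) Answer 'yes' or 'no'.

Tracking the set through each operation:
Start: {6, b}
Event 1 (remove 7): not present, no change. Set: {6, b}
Event 2 (remove 6): removed. Set: {b}
Event 3 (add 3): added. Set: {3, b}
Event 4 (remove 3): removed. Set: {b}

Final set: {b} (size 1)
r is NOT in the final set.

Answer: no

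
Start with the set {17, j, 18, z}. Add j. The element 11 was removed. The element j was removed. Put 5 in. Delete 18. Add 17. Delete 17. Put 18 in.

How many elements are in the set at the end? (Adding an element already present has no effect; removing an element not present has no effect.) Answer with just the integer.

Tracking the set through each operation:
Start: {17, 18, j, z}
Event 1 (add j): already present, no change. Set: {17, 18, j, z}
Event 2 (remove 11): not present, no change. Set: {17, 18, j, z}
Event 3 (remove j): removed. Set: {17, 18, z}
Event 4 (add 5): added. Set: {17, 18, 5, z}
Event 5 (remove 18): removed. Set: {17, 5, z}
Event 6 (add 17): already present, no change. Set: {17, 5, z}
Event 7 (remove 17): removed. Set: {5, z}
Event 8 (add 18): added. Set: {18, 5, z}

Final set: {18, 5, z} (size 3)

Answer: 3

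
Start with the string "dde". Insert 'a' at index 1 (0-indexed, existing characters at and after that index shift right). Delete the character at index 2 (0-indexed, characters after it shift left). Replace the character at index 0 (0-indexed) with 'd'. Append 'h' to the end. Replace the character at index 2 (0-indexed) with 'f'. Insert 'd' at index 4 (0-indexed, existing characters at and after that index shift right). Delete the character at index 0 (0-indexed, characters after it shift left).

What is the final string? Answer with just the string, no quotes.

Answer: afhd

Derivation:
Applying each edit step by step:
Start: "dde"
Op 1 (insert 'a' at idx 1): "dde" -> "dade"
Op 2 (delete idx 2 = 'd'): "dade" -> "dae"
Op 3 (replace idx 0: 'd' -> 'd'): "dae" -> "dae"
Op 4 (append 'h'): "dae" -> "daeh"
Op 5 (replace idx 2: 'e' -> 'f'): "daeh" -> "dafh"
Op 6 (insert 'd' at idx 4): "dafh" -> "dafhd"
Op 7 (delete idx 0 = 'd'): "dafhd" -> "afhd"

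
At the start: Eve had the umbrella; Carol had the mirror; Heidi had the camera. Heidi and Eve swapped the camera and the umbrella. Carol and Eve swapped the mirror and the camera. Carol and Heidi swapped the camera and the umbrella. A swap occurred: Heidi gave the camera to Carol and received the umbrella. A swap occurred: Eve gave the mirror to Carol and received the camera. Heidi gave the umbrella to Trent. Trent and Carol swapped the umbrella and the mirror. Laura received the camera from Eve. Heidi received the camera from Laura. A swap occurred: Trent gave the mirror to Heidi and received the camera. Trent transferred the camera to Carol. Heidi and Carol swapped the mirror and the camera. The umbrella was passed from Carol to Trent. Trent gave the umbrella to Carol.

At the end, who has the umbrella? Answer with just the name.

Answer: Carol

Derivation:
Tracking all object holders:
Start: umbrella:Eve, mirror:Carol, camera:Heidi
Event 1 (swap camera<->umbrella: now camera:Eve, umbrella:Heidi). State: umbrella:Heidi, mirror:Carol, camera:Eve
Event 2 (swap mirror<->camera: now mirror:Eve, camera:Carol). State: umbrella:Heidi, mirror:Eve, camera:Carol
Event 3 (swap camera<->umbrella: now camera:Heidi, umbrella:Carol). State: umbrella:Carol, mirror:Eve, camera:Heidi
Event 4 (swap camera<->umbrella: now camera:Carol, umbrella:Heidi). State: umbrella:Heidi, mirror:Eve, camera:Carol
Event 5 (swap mirror<->camera: now mirror:Carol, camera:Eve). State: umbrella:Heidi, mirror:Carol, camera:Eve
Event 6 (give umbrella: Heidi -> Trent). State: umbrella:Trent, mirror:Carol, camera:Eve
Event 7 (swap umbrella<->mirror: now umbrella:Carol, mirror:Trent). State: umbrella:Carol, mirror:Trent, camera:Eve
Event 8 (give camera: Eve -> Laura). State: umbrella:Carol, mirror:Trent, camera:Laura
Event 9 (give camera: Laura -> Heidi). State: umbrella:Carol, mirror:Trent, camera:Heidi
Event 10 (swap mirror<->camera: now mirror:Heidi, camera:Trent). State: umbrella:Carol, mirror:Heidi, camera:Trent
Event 11 (give camera: Trent -> Carol). State: umbrella:Carol, mirror:Heidi, camera:Carol
Event 12 (swap mirror<->camera: now mirror:Carol, camera:Heidi). State: umbrella:Carol, mirror:Carol, camera:Heidi
Event 13 (give umbrella: Carol -> Trent). State: umbrella:Trent, mirror:Carol, camera:Heidi
Event 14 (give umbrella: Trent -> Carol). State: umbrella:Carol, mirror:Carol, camera:Heidi

Final state: umbrella:Carol, mirror:Carol, camera:Heidi
The umbrella is held by Carol.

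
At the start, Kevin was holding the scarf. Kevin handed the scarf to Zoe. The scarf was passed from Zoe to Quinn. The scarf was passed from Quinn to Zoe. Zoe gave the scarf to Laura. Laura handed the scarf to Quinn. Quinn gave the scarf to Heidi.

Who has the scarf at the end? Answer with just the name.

Answer: Heidi

Derivation:
Tracking the scarf through each event:
Start: Kevin has the scarf.
After event 1: Zoe has the scarf.
After event 2: Quinn has the scarf.
After event 3: Zoe has the scarf.
After event 4: Laura has the scarf.
After event 5: Quinn has the scarf.
After event 6: Heidi has the scarf.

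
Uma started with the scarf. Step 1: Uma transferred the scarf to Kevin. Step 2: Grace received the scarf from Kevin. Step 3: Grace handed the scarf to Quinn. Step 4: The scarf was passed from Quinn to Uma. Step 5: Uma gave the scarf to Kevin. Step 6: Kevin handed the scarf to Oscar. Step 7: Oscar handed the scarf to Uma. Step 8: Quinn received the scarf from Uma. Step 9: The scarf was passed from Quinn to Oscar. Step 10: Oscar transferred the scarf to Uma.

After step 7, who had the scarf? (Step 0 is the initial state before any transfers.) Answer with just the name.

Answer: Uma

Derivation:
Tracking the scarf holder through step 7:
After step 0 (start): Uma
After step 1: Kevin
After step 2: Grace
After step 3: Quinn
After step 4: Uma
After step 5: Kevin
After step 6: Oscar
After step 7: Uma

At step 7, the holder is Uma.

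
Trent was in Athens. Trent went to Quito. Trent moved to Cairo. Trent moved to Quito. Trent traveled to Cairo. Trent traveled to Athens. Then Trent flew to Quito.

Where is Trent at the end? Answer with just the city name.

Tracking Trent's location:
Start: Trent is in Athens.
After move 1: Athens -> Quito. Trent is in Quito.
After move 2: Quito -> Cairo. Trent is in Cairo.
After move 3: Cairo -> Quito. Trent is in Quito.
After move 4: Quito -> Cairo. Trent is in Cairo.
After move 5: Cairo -> Athens. Trent is in Athens.
After move 6: Athens -> Quito. Trent is in Quito.

Answer: Quito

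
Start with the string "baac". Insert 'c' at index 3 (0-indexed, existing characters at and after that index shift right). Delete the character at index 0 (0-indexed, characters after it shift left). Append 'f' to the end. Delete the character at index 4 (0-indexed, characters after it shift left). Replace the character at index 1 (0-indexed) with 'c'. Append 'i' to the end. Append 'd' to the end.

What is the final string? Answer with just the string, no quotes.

Applying each edit step by step:
Start: "baac"
Op 1 (insert 'c' at idx 3): "baac" -> "baacc"
Op 2 (delete idx 0 = 'b'): "baacc" -> "aacc"
Op 3 (append 'f'): "aacc" -> "aaccf"
Op 4 (delete idx 4 = 'f'): "aaccf" -> "aacc"
Op 5 (replace idx 1: 'a' -> 'c'): "aacc" -> "accc"
Op 6 (append 'i'): "accc" -> "accci"
Op 7 (append 'd'): "accci" -> "acccid"

Answer: acccid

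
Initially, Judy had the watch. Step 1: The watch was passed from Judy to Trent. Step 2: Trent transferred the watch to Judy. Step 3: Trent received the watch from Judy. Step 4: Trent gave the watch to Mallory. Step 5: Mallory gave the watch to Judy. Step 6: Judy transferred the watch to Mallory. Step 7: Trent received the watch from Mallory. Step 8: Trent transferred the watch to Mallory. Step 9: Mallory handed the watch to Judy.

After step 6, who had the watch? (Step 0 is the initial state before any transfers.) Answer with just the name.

Tracking the watch holder through step 6:
After step 0 (start): Judy
After step 1: Trent
After step 2: Judy
After step 3: Trent
After step 4: Mallory
After step 5: Judy
After step 6: Mallory

At step 6, the holder is Mallory.

Answer: Mallory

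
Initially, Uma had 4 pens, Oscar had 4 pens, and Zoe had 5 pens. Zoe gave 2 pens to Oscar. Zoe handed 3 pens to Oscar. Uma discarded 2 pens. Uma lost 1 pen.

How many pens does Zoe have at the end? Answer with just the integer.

Answer: 0

Derivation:
Tracking counts step by step:
Start: Uma=4, Oscar=4, Zoe=5
Event 1 (Zoe -> Oscar, 2): Zoe: 5 -> 3, Oscar: 4 -> 6. State: Uma=4, Oscar=6, Zoe=3
Event 2 (Zoe -> Oscar, 3): Zoe: 3 -> 0, Oscar: 6 -> 9. State: Uma=4, Oscar=9, Zoe=0
Event 3 (Uma -2): Uma: 4 -> 2. State: Uma=2, Oscar=9, Zoe=0
Event 4 (Uma -1): Uma: 2 -> 1. State: Uma=1, Oscar=9, Zoe=0

Zoe's final count: 0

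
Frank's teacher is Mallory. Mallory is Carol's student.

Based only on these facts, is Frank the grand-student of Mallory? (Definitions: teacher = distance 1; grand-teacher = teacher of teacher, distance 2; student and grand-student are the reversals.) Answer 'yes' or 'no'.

Answer: no

Derivation:
Reconstructing the teacher chain from the given facts:
  Carol -> Mallory -> Frank
(each arrow means 'teacher of the next')
Positions in the chain (0 = top):
  position of Carol: 0
  position of Mallory: 1
  position of Frank: 2

Frank is at position 2, Mallory is at position 1; signed distance (j - i) = -1.
'grand-student' requires j - i = -2. Actual distance is -1, so the relation does NOT hold.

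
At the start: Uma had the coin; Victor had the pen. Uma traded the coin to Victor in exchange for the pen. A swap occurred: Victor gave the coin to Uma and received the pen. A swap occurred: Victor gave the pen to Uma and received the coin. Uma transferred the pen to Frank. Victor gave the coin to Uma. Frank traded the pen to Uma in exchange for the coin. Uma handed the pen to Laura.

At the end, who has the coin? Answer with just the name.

Tracking all object holders:
Start: coin:Uma, pen:Victor
Event 1 (swap coin<->pen: now coin:Victor, pen:Uma). State: coin:Victor, pen:Uma
Event 2 (swap coin<->pen: now coin:Uma, pen:Victor). State: coin:Uma, pen:Victor
Event 3 (swap pen<->coin: now pen:Uma, coin:Victor). State: coin:Victor, pen:Uma
Event 4 (give pen: Uma -> Frank). State: coin:Victor, pen:Frank
Event 5 (give coin: Victor -> Uma). State: coin:Uma, pen:Frank
Event 6 (swap pen<->coin: now pen:Uma, coin:Frank). State: coin:Frank, pen:Uma
Event 7 (give pen: Uma -> Laura). State: coin:Frank, pen:Laura

Final state: coin:Frank, pen:Laura
The coin is held by Frank.

Answer: Frank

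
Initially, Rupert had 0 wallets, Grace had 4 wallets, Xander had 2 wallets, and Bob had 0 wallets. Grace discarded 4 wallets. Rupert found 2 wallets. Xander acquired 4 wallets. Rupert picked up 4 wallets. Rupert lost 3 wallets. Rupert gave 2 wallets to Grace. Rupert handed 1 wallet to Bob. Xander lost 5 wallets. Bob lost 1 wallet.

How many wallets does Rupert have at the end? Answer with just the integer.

Tracking counts step by step:
Start: Rupert=0, Grace=4, Xander=2, Bob=0
Event 1 (Grace -4): Grace: 4 -> 0. State: Rupert=0, Grace=0, Xander=2, Bob=0
Event 2 (Rupert +2): Rupert: 0 -> 2. State: Rupert=2, Grace=0, Xander=2, Bob=0
Event 3 (Xander +4): Xander: 2 -> 6. State: Rupert=2, Grace=0, Xander=6, Bob=0
Event 4 (Rupert +4): Rupert: 2 -> 6. State: Rupert=6, Grace=0, Xander=6, Bob=0
Event 5 (Rupert -3): Rupert: 6 -> 3. State: Rupert=3, Grace=0, Xander=6, Bob=0
Event 6 (Rupert -> Grace, 2): Rupert: 3 -> 1, Grace: 0 -> 2. State: Rupert=1, Grace=2, Xander=6, Bob=0
Event 7 (Rupert -> Bob, 1): Rupert: 1 -> 0, Bob: 0 -> 1. State: Rupert=0, Grace=2, Xander=6, Bob=1
Event 8 (Xander -5): Xander: 6 -> 1. State: Rupert=0, Grace=2, Xander=1, Bob=1
Event 9 (Bob -1): Bob: 1 -> 0. State: Rupert=0, Grace=2, Xander=1, Bob=0

Rupert's final count: 0

Answer: 0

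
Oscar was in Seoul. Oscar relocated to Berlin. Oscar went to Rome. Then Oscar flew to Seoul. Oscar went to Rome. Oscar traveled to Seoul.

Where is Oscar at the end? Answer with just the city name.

Answer: Seoul

Derivation:
Tracking Oscar's location:
Start: Oscar is in Seoul.
After move 1: Seoul -> Berlin. Oscar is in Berlin.
After move 2: Berlin -> Rome. Oscar is in Rome.
After move 3: Rome -> Seoul. Oscar is in Seoul.
After move 4: Seoul -> Rome. Oscar is in Rome.
After move 5: Rome -> Seoul. Oscar is in Seoul.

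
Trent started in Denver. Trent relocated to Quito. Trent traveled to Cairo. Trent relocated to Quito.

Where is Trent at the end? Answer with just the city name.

Answer: Quito

Derivation:
Tracking Trent's location:
Start: Trent is in Denver.
After move 1: Denver -> Quito. Trent is in Quito.
After move 2: Quito -> Cairo. Trent is in Cairo.
After move 3: Cairo -> Quito. Trent is in Quito.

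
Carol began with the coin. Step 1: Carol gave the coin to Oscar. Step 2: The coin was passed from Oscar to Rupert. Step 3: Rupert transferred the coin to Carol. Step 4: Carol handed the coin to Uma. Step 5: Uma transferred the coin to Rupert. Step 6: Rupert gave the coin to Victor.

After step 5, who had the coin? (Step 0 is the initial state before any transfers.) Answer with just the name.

Answer: Rupert

Derivation:
Tracking the coin holder through step 5:
After step 0 (start): Carol
After step 1: Oscar
After step 2: Rupert
After step 3: Carol
After step 4: Uma
After step 5: Rupert

At step 5, the holder is Rupert.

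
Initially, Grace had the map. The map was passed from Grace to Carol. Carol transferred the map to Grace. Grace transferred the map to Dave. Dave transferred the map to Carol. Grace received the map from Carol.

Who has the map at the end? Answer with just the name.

Answer: Grace

Derivation:
Tracking the map through each event:
Start: Grace has the map.
After event 1: Carol has the map.
After event 2: Grace has the map.
After event 3: Dave has the map.
After event 4: Carol has the map.
After event 5: Grace has the map.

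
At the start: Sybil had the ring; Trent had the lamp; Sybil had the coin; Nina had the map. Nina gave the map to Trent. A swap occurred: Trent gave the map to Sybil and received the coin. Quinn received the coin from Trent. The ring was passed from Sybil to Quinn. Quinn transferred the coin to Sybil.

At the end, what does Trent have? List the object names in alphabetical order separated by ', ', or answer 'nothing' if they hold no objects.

Tracking all object holders:
Start: ring:Sybil, lamp:Trent, coin:Sybil, map:Nina
Event 1 (give map: Nina -> Trent). State: ring:Sybil, lamp:Trent, coin:Sybil, map:Trent
Event 2 (swap map<->coin: now map:Sybil, coin:Trent). State: ring:Sybil, lamp:Trent, coin:Trent, map:Sybil
Event 3 (give coin: Trent -> Quinn). State: ring:Sybil, lamp:Trent, coin:Quinn, map:Sybil
Event 4 (give ring: Sybil -> Quinn). State: ring:Quinn, lamp:Trent, coin:Quinn, map:Sybil
Event 5 (give coin: Quinn -> Sybil). State: ring:Quinn, lamp:Trent, coin:Sybil, map:Sybil

Final state: ring:Quinn, lamp:Trent, coin:Sybil, map:Sybil
Trent holds: lamp.

Answer: lamp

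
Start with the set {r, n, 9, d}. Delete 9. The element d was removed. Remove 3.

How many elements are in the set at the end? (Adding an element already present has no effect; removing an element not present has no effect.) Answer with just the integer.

Tracking the set through each operation:
Start: {9, d, n, r}
Event 1 (remove 9): removed. Set: {d, n, r}
Event 2 (remove d): removed. Set: {n, r}
Event 3 (remove 3): not present, no change. Set: {n, r}

Final set: {n, r} (size 2)

Answer: 2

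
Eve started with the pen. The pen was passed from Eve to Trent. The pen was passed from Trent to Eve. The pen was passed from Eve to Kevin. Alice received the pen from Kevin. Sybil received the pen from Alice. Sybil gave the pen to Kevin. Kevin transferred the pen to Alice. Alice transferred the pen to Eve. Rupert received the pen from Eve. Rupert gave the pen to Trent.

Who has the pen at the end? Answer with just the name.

Answer: Trent

Derivation:
Tracking the pen through each event:
Start: Eve has the pen.
After event 1: Trent has the pen.
After event 2: Eve has the pen.
After event 3: Kevin has the pen.
After event 4: Alice has the pen.
After event 5: Sybil has the pen.
After event 6: Kevin has the pen.
After event 7: Alice has the pen.
After event 8: Eve has the pen.
After event 9: Rupert has the pen.
After event 10: Trent has the pen.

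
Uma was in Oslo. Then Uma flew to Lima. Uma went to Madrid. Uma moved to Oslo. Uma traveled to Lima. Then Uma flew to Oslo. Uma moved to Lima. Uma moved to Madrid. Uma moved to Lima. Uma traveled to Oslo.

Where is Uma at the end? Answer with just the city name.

Answer: Oslo

Derivation:
Tracking Uma's location:
Start: Uma is in Oslo.
After move 1: Oslo -> Lima. Uma is in Lima.
After move 2: Lima -> Madrid. Uma is in Madrid.
After move 3: Madrid -> Oslo. Uma is in Oslo.
After move 4: Oslo -> Lima. Uma is in Lima.
After move 5: Lima -> Oslo. Uma is in Oslo.
After move 6: Oslo -> Lima. Uma is in Lima.
After move 7: Lima -> Madrid. Uma is in Madrid.
After move 8: Madrid -> Lima. Uma is in Lima.
After move 9: Lima -> Oslo. Uma is in Oslo.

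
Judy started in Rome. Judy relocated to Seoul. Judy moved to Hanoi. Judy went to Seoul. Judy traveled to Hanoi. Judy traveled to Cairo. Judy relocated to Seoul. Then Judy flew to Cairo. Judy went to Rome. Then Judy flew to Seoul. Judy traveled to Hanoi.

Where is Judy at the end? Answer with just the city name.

Answer: Hanoi

Derivation:
Tracking Judy's location:
Start: Judy is in Rome.
After move 1: Rome -> Seoul. Judy is in Seoul.
After move 2: Seoul -> Hanoi. Judy is in Hanoi.
After move 3: Hanoi -> Seoul. Judy is in Seoul.
After move 4: Seoul -> Hanoi. Judy is in Hanoi.
After move 5: Hanoi -> Cairo. Judy is in Cairo.
After move 6: Cairo -> Seoul. Judy is in Seoul.
After move 7: Seoul -> Cairo. Judy is in Cairo.
After move 8: Cairo -> Rome. Judy is in Rome.
After move 9: Rome -> Seoul. Judy is in Seoul.
After move 10: Seoul -> Hanoi. Judy is in Hanoi.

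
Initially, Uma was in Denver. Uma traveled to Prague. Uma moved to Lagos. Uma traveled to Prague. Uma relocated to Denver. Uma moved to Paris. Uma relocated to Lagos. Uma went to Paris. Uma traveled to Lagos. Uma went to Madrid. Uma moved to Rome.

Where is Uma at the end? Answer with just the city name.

Tracking Uma's location:
Start: Uma is in Denver.
After move 1: Denver -> Prague. Uma is in Prague.
After move 2: Prague -> Lagos. Uma is in Lagos.
After move 3: Lagos -> Prague. Uma is in Prague.
After move 4: Prague -> Denver. Uma is in Denver.
After move 5: Denver -> Paris. Uma is in Paris.
After move 6: Paris -> Lagos. Uma is in Lagos.
After move 7: Lagos -> Paris. Uma is in Paris.
After move 8: Paris -> Lagos. Uma is in Lagos.
After move 9: Lagos -> Madrid. Uma is in Madrid.
After move 10: Madrid -> Rome. Uma is in Rome.

Answer: Rome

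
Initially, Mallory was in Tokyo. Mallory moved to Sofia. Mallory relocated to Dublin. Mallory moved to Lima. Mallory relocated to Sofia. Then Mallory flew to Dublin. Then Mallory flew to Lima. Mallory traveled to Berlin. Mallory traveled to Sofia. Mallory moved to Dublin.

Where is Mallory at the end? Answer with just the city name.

Answer: Dublin

Derivation:
Tracking Mallory's location:
Start: Mallory is in Tokyo.
After move 1: Tokyo -> Sofia. Mallory is in Sofia.
After move 2: Sofia -> Dublin. Mallory is in Dublin.
After move 3: Dublin -> Lima. Mallory is in Lima.
After move 4: Lima -> Sofia. Mallory is in Sofia.
After move 5: Sofia -> Dublin. Mallory is in Dublin.
After move 6: Dublin -> Lima. Mallory is in Lima.
After move 7: Lima -> Berlin. Mallory is in Berlin.
After move 8: Berlin -> Sofia. Mallory is in Sofia.
After move 9: Sofia -> Dublin. Mallory is in Dublin.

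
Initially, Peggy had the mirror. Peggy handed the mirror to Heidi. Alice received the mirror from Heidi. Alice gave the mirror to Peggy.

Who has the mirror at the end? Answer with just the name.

Tracking the mirror through each event:
Start: Peggy has the mirror.
After event 1: Heidi has the mirror.
After event 2: Alice has the mirror.
After event 3: Peggy has the mirror.

Answer: Peggy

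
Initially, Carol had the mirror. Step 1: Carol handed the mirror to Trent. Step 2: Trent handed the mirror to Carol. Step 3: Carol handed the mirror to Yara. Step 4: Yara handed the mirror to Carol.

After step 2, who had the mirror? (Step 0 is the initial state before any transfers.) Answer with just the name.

Answer: Carol

Derivation:
Tracking the mirror holder through step 2:
After step 0 (start): Carol
After step 1: Trent
After step 2: Carol

At step 2, the holder is Carol.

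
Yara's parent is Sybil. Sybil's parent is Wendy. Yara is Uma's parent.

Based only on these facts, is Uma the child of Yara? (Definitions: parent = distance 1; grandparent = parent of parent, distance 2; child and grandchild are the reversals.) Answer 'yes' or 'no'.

Reconstructing the parent chain from the given facts:
  Wendy -> Sybil -> Yara -> Uma
(each arrow means 'parent of the next')
Positions in the chain (0 = top):
  position of Wendy: 0
  position of Sybil: 1
  position of Yara: 2
  position of Uma: 3

Uma is at position 3, Yara is at position 2; signed distance (j - i) = -1.
'child' requires j - i = -1. Actual distance is -1, so the relation HOLDS.

Answer: yes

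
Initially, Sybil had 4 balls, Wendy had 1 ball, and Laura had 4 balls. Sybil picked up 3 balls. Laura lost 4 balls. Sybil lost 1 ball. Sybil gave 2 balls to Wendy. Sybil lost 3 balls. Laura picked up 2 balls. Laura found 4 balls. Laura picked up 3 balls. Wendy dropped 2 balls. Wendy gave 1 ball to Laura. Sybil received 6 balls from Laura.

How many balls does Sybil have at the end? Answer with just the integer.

Answer: 7

Derivation:
Tracking counts step by step:
Start: Sybil=4, Wendy=1, Laura=4
Event 1 (Sybil +3): Sybil: 4 -> 7. State: Sybil=7, Wendy=1, Laura=4
Event 2 (Laura -4): Laura: 4 -> 0. State: Sybil=7, Wendy=1, Laura=0
Event 3 (Sybil -1): Sybil: 7 -> 6. State: Sybil=6, Wendy=1, Laura=0
Event 4 (Sybil -> Wendy, 2): Sybil: 6 -> 4, Wendy: 1 -> 3. State: Sybil=4, Wendy=3, Laura=0
Event 5 (Sybil -3): Sybil: 4 -> 1. State: Sybil=1, Wendy=3, Laura=0
Event 6 (Laura +2): Laura: 0 -> 2. State: Sybil=1, Wendy=3, Laura=2
Event 7 (Laura +4): Laura: 2 -> 6. State: Sybil=1, Wendy=3, Laura=6
Event 8 (Laura +3): Laura: 6 -> 9. State: Sybil=1, Wendy=3, Laura=9
Event 9 (Wendy -2): Wendy: 3 -> 1. State: Sybil=1, Wendy=1, Laura=9
Event 10 (Wendy -> Laura, 1): Wendy: 1 -> 0, Laura: 9 -> 10. State: Sybil=1, Wendy=0, Laura=10
Event 11 (Laura -> Sybil, 6): Laura: 10 -> 4, Sybil: 1 -> 7. State: Sybil=7, Wendy=0, Laura=4

Sybil's final count: 7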